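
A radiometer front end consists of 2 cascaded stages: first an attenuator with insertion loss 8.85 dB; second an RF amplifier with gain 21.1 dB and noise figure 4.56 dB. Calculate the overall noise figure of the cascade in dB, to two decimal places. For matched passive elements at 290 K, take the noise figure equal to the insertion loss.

Convert to linear (a loss of L dB is a gain of −L dB): F_i = 10^(NF_i/10), G_i = 10^(G_i,dB/10)
  Stage 1: F_1 = 10^(8.85/10) = 7.674, G_1 = 10^(−8.85/10) = 0.1303
  Stage 2: F_2 = 10^(4.56/10) = 2.858, G_2 = 10^(21.1/10) = 128.8
Friis cascade:
  F = 7.674 + (2.858 − 1)/0.1303 = 21.93
NF = 10 log₁₀(21.93) = 13.41 dB

13.41 dB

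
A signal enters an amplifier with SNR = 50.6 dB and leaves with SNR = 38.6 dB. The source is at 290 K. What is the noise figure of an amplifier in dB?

NF (dB) = SNR_in(dB) − SNR_out(dB) when the source is at T₀
NF = 50.6 − 38.6 = 12.0 dB

12.0 dB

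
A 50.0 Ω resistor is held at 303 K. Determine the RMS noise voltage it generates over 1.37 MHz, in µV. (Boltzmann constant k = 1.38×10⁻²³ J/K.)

V_n = √(4kTRB)
4kTRB = 4 × 1.38×10⁻²³ × 303 × 5.00×10¹ × 1.37×10⁶ = 1.15×10⁻¹² V²
V_n = √(1.15×10⁻¹²) = 1.07×10⁻⁶ V = 1.07 µV

1.07 µV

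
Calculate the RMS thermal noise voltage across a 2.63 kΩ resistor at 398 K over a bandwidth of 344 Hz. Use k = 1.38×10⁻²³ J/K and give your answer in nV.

V_n = √(4kTRB)
4kTRB = 4 × 1.38×10⁻²³ × 398 × 2.63×10³ × 3.44×10² = 1.99×10⁻¹⁴ V²
V_n = √(1.99×10⁻¹⁴) = 1.41×10⁻⁷ V = 141 nV

141 nV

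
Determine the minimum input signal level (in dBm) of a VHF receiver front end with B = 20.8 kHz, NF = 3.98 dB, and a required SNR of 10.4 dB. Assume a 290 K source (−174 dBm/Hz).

−116.4 dBm

Sensitivity = −174 + 10 log₁₀(B) + NF + SNR_min
= −174 + 43.18 + 3.98 + 10.4
= −116.44 dBm → −116.4 dBm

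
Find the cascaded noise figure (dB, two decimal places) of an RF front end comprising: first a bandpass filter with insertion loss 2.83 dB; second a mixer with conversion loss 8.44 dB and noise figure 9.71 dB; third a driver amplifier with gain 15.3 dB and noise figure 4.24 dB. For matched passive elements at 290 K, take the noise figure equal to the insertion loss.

16.03 dB

Convert to linear (a loss of L dB is a gain of −L dB): F_i = 10^(NF_i/10), G_i = 10^(G_i,dB/10)
  Stage 1: F_1 = 10^(2.83/10) = 1.919, G_1 = 10^(−2.83/10) = 0.5212
  Stage 2: F_2 = 10^(9.71/10) = 9.354, G_2 = 10^(−8.44/10) = 0.1432
  Stage 3: F_3 = 10^(4.24/10) = 2.655, G_3 = 10^(15.3/10) = 33.88
Friis cascade:
  F = 1.919 + (9.354 − 1)/0.5212 + (2.655 − 1)/0.07464 = 40.11
NF = 10 log₁₀(40.11) = 16.03 dB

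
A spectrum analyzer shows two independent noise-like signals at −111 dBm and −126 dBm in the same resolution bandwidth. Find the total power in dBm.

Convert to linear, add, convert back:
P₁ = 7.94×10⁻¹⁵ W, P₂ = 2.51×10⁻¹⁶ W
P_tot = 8.19×10⁻¹⁵ W → 10 log₁₀(P_tot / 10⁻³) = −110.9 dBm

−110.9 dBm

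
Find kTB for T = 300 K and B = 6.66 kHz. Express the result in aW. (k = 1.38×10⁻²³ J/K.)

P_n = kTB = 1.38×10⁻²³ × 300 × 6.66×10³ = 2.76×10⁻¹⁷ W = 27.6 aW

27.6 aW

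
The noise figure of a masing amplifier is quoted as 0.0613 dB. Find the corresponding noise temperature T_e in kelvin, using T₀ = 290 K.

F = 10^(0.0613/10) = 1.01421
T_e = (F − 1)·T₀ = (1.01421 − 1) × 290 = 4.12 K

4.12 K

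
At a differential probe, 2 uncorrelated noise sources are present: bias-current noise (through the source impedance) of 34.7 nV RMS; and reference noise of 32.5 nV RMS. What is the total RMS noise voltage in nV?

Uncorrelated sources add in power (mean-square): V_tot = √(ΣV_i²)
V_tot = √[(3.47×10⁻⁸)² + (3.25×10⁻⁸)²] = 4.75×10⁻⁸ V = 47.5 nV

47.5 nV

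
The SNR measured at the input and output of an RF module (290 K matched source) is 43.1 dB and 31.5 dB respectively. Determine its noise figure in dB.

11.6 dB

NF (dB) = SNR_in(dB) − SNR_out(dB) when the source is at T₀
NF = 43.1 − 31.5 = 11.6 dB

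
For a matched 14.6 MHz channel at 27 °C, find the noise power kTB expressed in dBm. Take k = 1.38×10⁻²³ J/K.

T = 27 °C + 273.15 = 300.15 K
P_n = kTB = 1.38×10⁻²³ × 300.15 × 1.46×10⁷ = 6.05×10⁻¹⁴ W
In dBm: 10 log₁₀(6.05×10⁻¹⁴ / 10⁻³) = −102.2 dBm

−102.2 dBm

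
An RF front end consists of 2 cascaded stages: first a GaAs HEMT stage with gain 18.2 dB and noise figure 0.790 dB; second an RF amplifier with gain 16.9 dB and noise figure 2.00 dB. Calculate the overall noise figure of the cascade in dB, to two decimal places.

Convert to linear (a loss of L dB is a gain of −L dB): F_i = 10^(NF_i/10), G_i = 10^(G_i,dB/10)
  Stage 1: F_1 = 10^(0.790/10) = 1.199, G_1 = 10^(18.2/10) = 66.07
  Stage 2: F_2 = 10^(2.00/10) = 1.585, G_2 = 10^(16.9/10) = 48.98
Friis cascade:
  F = 1.199 + (1.585 − 1)/66.07 = 1.208
NF = 10 log₁₀(1.208) = 0.82 dB

0.82 dB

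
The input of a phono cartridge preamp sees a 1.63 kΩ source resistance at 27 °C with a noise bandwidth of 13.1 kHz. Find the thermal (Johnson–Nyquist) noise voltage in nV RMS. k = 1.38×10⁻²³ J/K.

595 nV

T = 27 °C + 273.15 = 300.15 K
V_n = √(4kTRB)
4kTRB = 4 × 1.38×10⁻²³ × 300.15 × 1.63×10³ × 1.31×10⁴ = 3.54×10⁻¹³ V²
V_n = √(3.54×10⁻¹³) = 5.95×10⁻⁷ V = 595 nV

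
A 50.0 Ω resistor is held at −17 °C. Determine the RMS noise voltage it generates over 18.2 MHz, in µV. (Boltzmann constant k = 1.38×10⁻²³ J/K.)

T = −17 °C + 273.15 = 256.15 K
V_n = √(4kTRB)
4kTRB = 4 × 1.38×10⁻²³ × 256.15 × 5.00×10¹ × 1.82×10⁷ = 1.29×10⁻¹¹ V²
V_n = √(1.29×10⁻¹¹) = 3.59×10⁻⁶ V = 3.59 µV

3.59 µV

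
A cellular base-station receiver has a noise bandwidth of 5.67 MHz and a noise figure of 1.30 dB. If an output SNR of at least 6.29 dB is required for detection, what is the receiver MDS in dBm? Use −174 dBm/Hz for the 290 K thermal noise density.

−98.9 dBm

Sensitivity = −174 + 10 log₁₀(B) + NF + SNR_min
= −174 + 67.54 + 1.30 + 6.29
= −98.87 dBm → −98.9 dBm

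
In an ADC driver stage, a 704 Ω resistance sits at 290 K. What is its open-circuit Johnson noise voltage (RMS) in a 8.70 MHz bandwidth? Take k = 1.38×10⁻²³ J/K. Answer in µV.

9.90 µV

V_n = √(4kTRB)
4kTRB = 4 × 1.38×10⁻²³ × 290 × 7.04×10² × 8.70×10⁶ = 9.80×10⁻¹¹ V²
V_n = √(9.80×10⁻¹¹) = 9.90×10⁻⁶ V = 9.90 µV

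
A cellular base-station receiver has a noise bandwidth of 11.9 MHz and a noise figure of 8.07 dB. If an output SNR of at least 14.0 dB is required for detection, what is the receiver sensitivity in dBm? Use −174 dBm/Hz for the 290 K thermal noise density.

Sensitivity = −174 + 10 log₁₀(B) + NF + SNR_min
= −174 + 70.76 + 8.07 + 14.0
= −81.17 dBm → −81.2 dBm

−81.2 dBm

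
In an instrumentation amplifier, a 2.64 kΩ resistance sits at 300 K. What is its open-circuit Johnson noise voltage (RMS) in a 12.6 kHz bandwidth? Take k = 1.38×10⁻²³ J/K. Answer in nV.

742 nV

V_n = √(4kTRB)
4kTRB = 4 × 1.38×10⁻²³ × 300 × 2.64×10³ × 1.26×10⁴ = 5.51×10⁻¹³ V²
V_n = √(5.51×10⁻¹³) = 7.42×10⁻⁷ V = 742 nV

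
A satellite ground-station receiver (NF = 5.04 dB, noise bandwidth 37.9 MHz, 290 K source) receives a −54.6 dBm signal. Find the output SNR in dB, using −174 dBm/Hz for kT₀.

Noise floor: N = −174 + 10 log₁₀(B) + NF
10 log₁₀(3.79×10⁷) = 75.79 dB
N = −174 + 75.79 + 5.04 = −93.17 dBm
SNR = P_sig − N = −54.6 − (−93.17) = 38.57 dB → 38.6 dB

38.6 dB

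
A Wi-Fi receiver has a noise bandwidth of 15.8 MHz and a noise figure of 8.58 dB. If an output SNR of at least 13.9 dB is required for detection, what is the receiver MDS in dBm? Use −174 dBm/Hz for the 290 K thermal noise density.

−79.5 dBm

Sensitivity = −174 + 10 log₁₀(B) + NF + SNR_min
= −174 + 71.99 + 8.58 + 13.9
= −79.53 dBm → −79.5 dBm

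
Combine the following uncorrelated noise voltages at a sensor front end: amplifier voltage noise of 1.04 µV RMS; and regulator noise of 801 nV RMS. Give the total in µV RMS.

Uncorrelated sources add in power (mean-square): V_tot = √(ΣV_i²)
V_tot = √[(1.04×10⁻⁶)² + (8.01×10⁻⁷)²] = 1.31×10⁻⁶ V = 1.31 µV

1.31 µV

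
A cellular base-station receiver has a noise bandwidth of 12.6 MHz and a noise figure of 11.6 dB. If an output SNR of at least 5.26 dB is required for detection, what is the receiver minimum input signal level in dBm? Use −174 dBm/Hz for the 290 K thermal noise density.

Sensitivity = −174 + 10 log₁₀(B) + NF + SNR_min
= −174 + 71 + 11.6 + 5.26
= −86.14 dBm → −86.1 dBm

−86.1 dBm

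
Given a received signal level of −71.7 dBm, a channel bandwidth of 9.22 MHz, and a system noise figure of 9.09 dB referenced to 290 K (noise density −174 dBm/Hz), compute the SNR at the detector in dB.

Noise floor: N = −174 + 10 log₁₀(B) + NF
10 log₁₀(9.22×10⁶) = 69.65 dB
N = −174 + 69.65 + 9.09 = −95.26 dBm
SNR = P_sig − N = −71.7 − (−95.26) = 23.56 dB → 23.6 dB

23.6 dB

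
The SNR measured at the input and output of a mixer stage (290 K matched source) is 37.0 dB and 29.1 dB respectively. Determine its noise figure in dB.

7.9 dB

NF (dB) = SNR_in(dB) − SNR_out(dB) when the source is at T₀
NF = 37.0 − 29.1 = 7.9 dB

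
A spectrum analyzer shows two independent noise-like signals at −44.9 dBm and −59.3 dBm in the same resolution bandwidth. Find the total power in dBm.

Convert to linear, add, convert back:
P₁ = 3.24×10⁻⁸ W, P₂ = 1.17×10⁻⁹ W
P_tot = 3.35×10⁻⁸ W → 10 log₁₀(P_tot / 10⁻³) = −44.7 dBm

−44.7 dBm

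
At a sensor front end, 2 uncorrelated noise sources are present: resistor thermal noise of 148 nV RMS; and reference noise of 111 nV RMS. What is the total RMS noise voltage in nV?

Uncorrelated sources add in power (mean-square): V_tot = √(ΣV_i²)
V_tot = √[(1.48×10⁻⁷)² + (1.11×10⁻⁷)²] = 1.85×10⁻⁷ V = 185 nV

185 nV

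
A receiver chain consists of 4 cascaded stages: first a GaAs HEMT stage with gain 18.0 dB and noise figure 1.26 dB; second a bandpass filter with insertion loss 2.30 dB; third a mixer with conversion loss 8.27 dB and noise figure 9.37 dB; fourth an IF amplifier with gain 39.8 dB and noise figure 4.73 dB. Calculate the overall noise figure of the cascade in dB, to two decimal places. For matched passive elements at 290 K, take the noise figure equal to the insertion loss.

Convert to linear (a loss of L dB is a gain of −L dB): F_i = 10^(NF_i/10), G_i = 10^(G_i,dB/10)
  Stage 1: F_1 = 10^(1.26/10) = 1.337, G_1 = 10^(18.0/10) = 63.10
  Stage 2: F_2 = 10^(2.30/10) = 1.698, G_2 = 10^(−2.30/10) = 0.5888
  Stage 3: F_3 = 10^(9.37/10) = 8.650, G_3 = 10^(−8.27/10) = 0.1489
  Stage 4: F_4 = 10^(4.73/10) = 2.972, G_4 = 10^(39.8/10) = 9550
Friis cascade:
  F = 1.337 + (1.698 − 1)/63.10 + (8.650 − 1)/37.15 + (2.972 − 1)/5.534 = 1.910
NF = 10 log₁₀(1.910) = 2.81 dB

2.81 dB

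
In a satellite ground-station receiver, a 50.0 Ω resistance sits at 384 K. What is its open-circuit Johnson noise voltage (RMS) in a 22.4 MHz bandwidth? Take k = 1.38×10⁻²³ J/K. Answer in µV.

V_n = √(4kTRB)
4kTRB = 4 × 1.38×10⁻²³ × 384 × 5.00×10¹ × 2.24×10⁷ = 2.37×10⁻¹¹ V²
V_n = √(2.37×10⁻¹¹) = 4.87×10⁻⁶ V = 4.87 µV

4.87 µV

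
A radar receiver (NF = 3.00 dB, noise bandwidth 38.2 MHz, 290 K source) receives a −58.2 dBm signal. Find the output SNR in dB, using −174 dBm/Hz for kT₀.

37.0 dB

Noise floor: N = −174 + 10 log₁₀(B) + NF
10 log₁₀(3.82×10⁷) = 75.82 dB
N = −174 + 75.82 + 3.00 = −95.18 dBm
SNR = P_sig − N = −58.2 − (−95.18) = 36.98 dB → 37.0 dB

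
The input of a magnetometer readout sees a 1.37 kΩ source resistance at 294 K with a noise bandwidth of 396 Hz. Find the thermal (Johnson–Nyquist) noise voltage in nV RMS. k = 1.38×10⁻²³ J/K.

93.8 nV

V_n = √(4kTRB)
4kTRB = 4 × 1.38×10⁻²³ × 294 × 1.37×10³ × 3.96×10² = 8.80×10⁻¹⁵ V²
V_n = √(8.80×10⁻¹⁵) = 9.38×10⁻⁸ V = 93.8 nV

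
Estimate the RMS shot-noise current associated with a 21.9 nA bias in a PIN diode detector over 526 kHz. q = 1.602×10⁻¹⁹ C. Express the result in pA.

60.8 pA

I_n = √(2qI·B)
2qI·B = 2 × 1.602×10⁻¹⁹ × 2.19×10⁻⁸ × 5.26×10⁵ = 3.69×10⁻²¹ A²
I_n = √(3.69×10⁻²¹) = 6.08×10⁻¹¹ A = 60.8 pA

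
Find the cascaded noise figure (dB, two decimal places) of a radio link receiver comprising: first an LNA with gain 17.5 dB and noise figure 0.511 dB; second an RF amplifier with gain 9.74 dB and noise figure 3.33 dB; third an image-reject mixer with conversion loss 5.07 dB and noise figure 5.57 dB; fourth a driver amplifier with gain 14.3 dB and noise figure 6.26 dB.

0.68 dB

Convert to linear (a loss of L dB is a gain of −L dB): F_i = 10^(NF_i/10), G_i = 10^(G_i,dB/10)
  Stage 1: F_1 = 10^(0.511/10) = 1.125, G_1 = 10^(17.5/10) = 56.23
  Stage 2: F_2 = 10^(3.33/10) = 2.153, G_2 = 10^(9.74/10) = 9.419
  Stage 3: F_3 = 10^(5.57/10) = 3.606, G_3 = 10^(−5.07/10) = 0.3112
  Stage 4: F_4 = 10^(6.26/10) = 4.227, G_4 = 10^(14.3/10) = 26.92
Friis cascade:
  F = 1.125 + (2.153 − 1)/56.23 + (3.606 − 1)/529.7 + (4.227 − 1)/164.8 = 1.170
NF = 10 log₁₀(1.170) = 0.68 dB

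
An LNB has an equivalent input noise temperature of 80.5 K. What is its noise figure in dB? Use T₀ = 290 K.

1.06 dB

F = 1 + T_e/T₀ = 1 + 80.5/290 = 1.27759
NF = 10 log₁₀(1.27759) = 1.06 dB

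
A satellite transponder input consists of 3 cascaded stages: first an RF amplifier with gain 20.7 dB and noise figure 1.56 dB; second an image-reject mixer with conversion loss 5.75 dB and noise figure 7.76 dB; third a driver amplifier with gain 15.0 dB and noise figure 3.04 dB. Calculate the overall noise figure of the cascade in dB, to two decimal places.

Convert to linear (a loss of L dB is a gain of −L dB): F_i = 10^(NF_i/10), G_i = 10^(G_i,dB/10)
  Stage 1: F_1 = 10^(1.56/10) = 1.432, G_1 = 10^(20.7/10) = 117.5
  Stage 2: F_2 = 10^(7.76/10) = 5.970, G_2 = 10^(−5.75/10) = 0.2661
  Stage 3: F_3 = 10^(3.04/10) = 2.014, G_3 = 10^(15.0/10) = 31.62
Friis cascade:
  F = 1.432 + (5.970 − 1)/117.5 + (2.014 − 1)/31.26 = 1.507
NF = 10 log₁₀(1.507) = 1.78 dB

1.78 dB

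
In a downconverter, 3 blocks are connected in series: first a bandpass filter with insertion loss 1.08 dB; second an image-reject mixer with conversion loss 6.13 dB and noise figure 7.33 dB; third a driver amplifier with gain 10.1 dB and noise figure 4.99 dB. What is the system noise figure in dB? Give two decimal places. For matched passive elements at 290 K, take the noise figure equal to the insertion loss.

Convert to linear (a loss of L dB is a gain of −L dB): F_i = 10^(NF_i/10), G_i = 10^(G_i,dB/10)
  Stage 1: F_1 = 10^(1.08/10) = 1.282, G_1 = 10^(−1.08/10) = 0.7798
  Stage 2: F_2 = 10^(7.33/10) = 5.408, G_2 = 10^(−6.13/10) = 0.2438
  Stage 3: F_3 = 10^(4.99/10) = 3.155, G_3 = 10^(10.1/10) = 10.23
Friis cascade:
  F = 1.282 + (5.408 − 1)/0.7798 + (3.155 − 1)/0.1901 = 18.27
NF = 10 log₁₀(18.27) = 12.62 dB

12.62 dB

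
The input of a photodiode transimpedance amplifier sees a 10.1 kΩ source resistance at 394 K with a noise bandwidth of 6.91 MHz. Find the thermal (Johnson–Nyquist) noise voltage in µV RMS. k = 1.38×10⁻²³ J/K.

V_n = √(4kTRB)
4kTRB = 4 × 1.38×10⁻²³ × 394 × 1.01×10⁴ × 6.91×10⁶ = 1.52×10⁻⁹ V²
V_n = √(1.52×10⁻⁹) = 3.90×10⁻⁵ V = 39.0 µV

39.0 µV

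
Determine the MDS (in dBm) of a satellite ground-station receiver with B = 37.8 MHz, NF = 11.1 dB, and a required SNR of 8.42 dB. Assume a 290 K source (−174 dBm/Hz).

Sensitivity = −174 + 10 log₁₀(B) + NF + SNR_min
= −174 + 75.77 + 11.1 + 8.42
= −78.71 dBm → −78.7 dBm

−78.7 dBm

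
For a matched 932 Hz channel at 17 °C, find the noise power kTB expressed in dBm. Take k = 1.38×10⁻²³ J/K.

−144.3 dBm

T = 17 °C + 273.15 = 290.15 K
P_n = kTB = 1.38×10⁻²³ × 290.15 × 9.32×10² = 3.73×10⁻¹⁸ W
In dBm: 10 log₁₀(3.73×10⁻¹⁸ / 10⁻³) = −144.3 dBm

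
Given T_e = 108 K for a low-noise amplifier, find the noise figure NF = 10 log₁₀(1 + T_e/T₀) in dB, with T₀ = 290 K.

F = 1 + T_e/T₀ = 1 + 108/290 = 1.37241
NF = 10 log₁₀(1.37241) = 1.37 dB

1.37 dB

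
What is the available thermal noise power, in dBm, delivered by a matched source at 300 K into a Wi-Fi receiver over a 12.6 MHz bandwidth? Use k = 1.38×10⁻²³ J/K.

P_n = kTB = 1.38×10⁻²³ × 300 × 1.26×10⁷ = 5.22×10⁻¹⁴ W
In dBm: 10 log₁₀(5.22×10⁻¹⁴ / 10⁻³) = −102.8 dBm

−102.8 dBm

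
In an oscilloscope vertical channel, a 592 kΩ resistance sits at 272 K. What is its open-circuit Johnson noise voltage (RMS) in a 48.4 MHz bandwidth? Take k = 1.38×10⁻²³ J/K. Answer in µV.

656 µV

V_n = √(4kTRB)
4kTRB = 4 × 1.38×10⁻²³ × 272 × 5.92×10⁵ × 4.84×10⁷ = 4.30×10⁻⁷ V²
V_n = √(4.30×10⁻⁷) = 6.56×10⁻⁴ V = 656 µV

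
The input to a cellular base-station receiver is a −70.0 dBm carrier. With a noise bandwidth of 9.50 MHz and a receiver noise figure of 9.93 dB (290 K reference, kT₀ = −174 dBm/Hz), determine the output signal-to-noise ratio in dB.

Noise floor: N = −174 + 10 log₁₀(B) + NF
10 log₁₀(9.50×10⁶) = 69.78 dB
N = −174 + 69.78 + 9.93 = −94.29 dBm
SNR = P_sig − N = −70.0 − (−94.29) = 24.29 dB → 24.3 dB

24.3 dB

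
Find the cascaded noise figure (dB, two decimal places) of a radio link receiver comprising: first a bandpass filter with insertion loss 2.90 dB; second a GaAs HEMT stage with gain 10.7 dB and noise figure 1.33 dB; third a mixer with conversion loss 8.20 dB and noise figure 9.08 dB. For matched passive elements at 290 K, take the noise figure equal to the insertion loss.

Convert to linear (a loss of L dB is a gain of −L dB): F_i = 10^(NF_i/10), G_i = 10^(G_i,dB/10)
  Stage 1: F_1 = 10^(2.90/10) = 1.950, G_1 = 10^(−2.90/10) = 0.5129
  Stage 2: F_2 = 10^(1.33/10) = 1.358, G_2 = 10^(10.7/10) = 11.75
  Stage 3: F_3 = 10^(9.08/10) = 8.091, G_3 = 10^(−8.20/10) = 0.1514
Friis cascade:
  F = 1.950 + (1.358 − 1)/0.5129 + (8.091 − 1)/6.026 = 3.825
NF = 10 log₁₀(3.825) = 5.83 dB

5.83 dB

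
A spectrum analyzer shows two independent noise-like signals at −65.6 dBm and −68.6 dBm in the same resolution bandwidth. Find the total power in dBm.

−63.8 dBm

Convert to linear, add, convert back:
P₁ = 2.75×10⁻¹⁰ W, P₂ = 1.38×10⁻¹⁰ W
P_tot = 4.13×10⁻¹⁰ W → 10 log₁₀(P_tot / 10⁻³) = −63.8 dBm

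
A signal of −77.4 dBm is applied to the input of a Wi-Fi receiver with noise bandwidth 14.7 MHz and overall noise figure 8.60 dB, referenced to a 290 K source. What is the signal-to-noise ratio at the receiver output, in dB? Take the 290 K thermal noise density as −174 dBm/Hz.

Noise floor: N = −174 + 10 log₁₀(B) + NF
10 log₁₀(1.47×10⁷) = 71.67 dB
N = −174 + 71.67 + 8.60 = −93.73 dBm
SNR = P_sig − N = −77.4 − (−93.73) = 16.33 dB → 16.3 dB

16.3 dB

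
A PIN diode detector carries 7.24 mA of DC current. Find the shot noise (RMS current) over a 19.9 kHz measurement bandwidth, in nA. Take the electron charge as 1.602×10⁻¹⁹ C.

I_n = √(2qI·B)
2qI·B = 2 × 1.602×10⁻¹⁹ × 7.24×10⁻³ × 1.99×10⁴ = 4.62×10⁻¹⁷ A²
I_n = √(4.62×10⁻¹⁷) = 6.79×10⁻⁹ A = 6.79 nA

6.79 nA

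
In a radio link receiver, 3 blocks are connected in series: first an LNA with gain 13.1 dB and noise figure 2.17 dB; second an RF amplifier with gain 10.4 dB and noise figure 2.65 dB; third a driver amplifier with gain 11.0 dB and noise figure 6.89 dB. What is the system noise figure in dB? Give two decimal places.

2.32 dB

Convert to linear (a loss of L dB is a gain of −L dB): F_i = 10^(NF_i/10), G_i = 10^(G_i,dB/10)
  Stage 1: F_1 = 10^(2.17/10) = 1.648, G_1 = 10^(13.1/10) = 20.42
  Stage 2: F_2 = 10^(2.65/10) = 1.841, G_2 = 10^(10.4/10) = 10.96
  Stage 3: F_3 = 10^(6.89/10) = 4.887, G_3 = 10^(11.0/10) = 12.59
Friis cascade:
  F = 1.648 + (1.841 − 1)/20.42 + (4.887 − 1)/223.9 = 1.707
NF = 10 log₁₀(1.707) = 2.32 dB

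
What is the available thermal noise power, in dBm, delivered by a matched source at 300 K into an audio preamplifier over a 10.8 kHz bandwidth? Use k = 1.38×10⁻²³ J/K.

P_n = kTB = 1.38×10⁻²³ × 300 × 1.08×10⁴ = 4.47×10⁻¹⁷ W
In dBm: 10 log₁₀(4.47×10⁻¹⁷ / 10⁻³) = −133.5 dBm

−133.5 dBm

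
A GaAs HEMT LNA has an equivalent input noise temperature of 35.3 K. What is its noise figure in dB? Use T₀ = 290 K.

0.499 dB

F = 1 + T_e/T₀ = 1 + 35.3/290 = 1.12172
NF = 10 log₁₀(1.12172) = 0.499 dB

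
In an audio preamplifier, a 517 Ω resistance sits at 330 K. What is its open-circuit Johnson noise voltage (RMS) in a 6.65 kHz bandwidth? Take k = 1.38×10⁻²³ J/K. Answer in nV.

250 nV

V_n = √(4kTRB)
4kTRB = 4 × 1.38×10⁻²³ × 330 × 5.17×10² × 6.65×10³ = 6.26×10⁻¹⁴ V²
V_n = √(6.26×10⁻¹⁴) = 2.50×10⁻⁷ V = 250 nV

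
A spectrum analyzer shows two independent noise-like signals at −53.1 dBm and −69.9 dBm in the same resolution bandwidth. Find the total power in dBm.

Convert to linear, add, convert back:
P₁ = 4.90×10⁻⁹ W, P₂ = 1.02×10⁻¹⁰ W
P_tot = 5.00×10⁻⁹ W → 10 log₁₀(P_tot / 10⁻³) = −53.0 dBm

−53.0 dBm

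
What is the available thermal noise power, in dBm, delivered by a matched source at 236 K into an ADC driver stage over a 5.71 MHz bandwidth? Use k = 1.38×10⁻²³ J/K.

−107.3 dBm

P_n = kTB = 1.38×10⁻²³ × 236 × 5.71×10⁶ = 1.86×10⁻¹⁴ W
In dBm: 10 log₁₀(1.86×10⁻¹⁴ / 10⁻³) = −107.3 dBm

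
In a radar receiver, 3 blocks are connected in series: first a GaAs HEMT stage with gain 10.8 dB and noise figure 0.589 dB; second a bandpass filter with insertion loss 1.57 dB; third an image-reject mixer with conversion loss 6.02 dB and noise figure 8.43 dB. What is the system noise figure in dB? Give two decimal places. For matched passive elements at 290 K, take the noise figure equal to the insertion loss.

Convert to linear (a loss of L dB is a gain of −L dB): F_i = 10^(NF_i/10), G_i = 10^(G_i,dB/10)
  Stage 1: F_1 = 10^(0.589/10) = 1.145, G_1 = 10^(10.8/10) = 12.02
  Stage 2: F_2 = 10^(1.57/10) = 1.435, G_2 = 10^(−1.57/10) = 0.6966
  Stage 3: F_3 = 10^(8.43/10) = 6.966, G_3 = 10^(−6.02/10) = 0.2500
Friis cascade:
  F = 1.145 + (1.435 − 1)/12.02 + (6.966 − 1)/8.375 = 1.894
NF = 10 log₁₀(1.894) = 2.77 dB

2.77 dB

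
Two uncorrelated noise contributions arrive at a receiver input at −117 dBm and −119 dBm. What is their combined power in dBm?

−114.9 dBm

Convert to linear, add, convert back:
P₁ = 2.00×10⁻¹⁵ W, P₂ = 1.26×10⁻¹⁵ W
P_tot = 3.25×10⁻¹⁵ W → 10 log₁₀(P_tot / 10⁻³) = −114.9 dBm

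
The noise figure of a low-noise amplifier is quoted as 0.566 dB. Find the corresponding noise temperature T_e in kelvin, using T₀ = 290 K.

F = 10^(0.566/10) = 1.1392
T_e = (F − 1)·T₀ = (1.1392 − 1) × 290 = 40.4 K

40.4 K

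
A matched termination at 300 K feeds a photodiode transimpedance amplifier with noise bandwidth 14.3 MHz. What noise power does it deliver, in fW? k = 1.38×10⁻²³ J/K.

P_n = kTB = 1.38×10⁻²³ × 300 × 1.43×10⁷ = 5.92×10⁻¹⁴ W = 59.2 fW

59.2 fW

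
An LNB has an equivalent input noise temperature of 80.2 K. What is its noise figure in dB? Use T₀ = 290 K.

F = 1 + T_e/T₀ = 1 + 80.2/290 = 1.27655
NF = 10 log₁₀(1.27655) = 1.06 dB

1.06 dB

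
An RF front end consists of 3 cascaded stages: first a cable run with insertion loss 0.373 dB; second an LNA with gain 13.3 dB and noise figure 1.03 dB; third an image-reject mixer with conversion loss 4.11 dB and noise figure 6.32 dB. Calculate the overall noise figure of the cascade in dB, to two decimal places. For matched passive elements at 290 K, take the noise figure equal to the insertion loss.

1.90 dB

Convert to linear (a loss of L dB is a gain of −L dB): F_i = 10^(NF_i/10), G_i = 10^(G_i,dB/10)
  Stage 1: F_1 = 10^(0.373/10) = 1.090, G_1 = 10^(−0.373/10) = 0.9177
  Stage 2: F_2 = 10^(1.03/10) = 1.268, G_2 = 10^(13.3/10) = 21.38
  Stage 3: F_3 = 10^(6.32/10) = 4.285, G_3 = 10^(−4.11/10) = 0.3882
Friis cascade:
  F = 1.090 + (1.268 − 1)/0.9177 + (4.285 − 1)/19.62 = 1.549
NF = 10 log₁₀(1.549) = 1.90 dB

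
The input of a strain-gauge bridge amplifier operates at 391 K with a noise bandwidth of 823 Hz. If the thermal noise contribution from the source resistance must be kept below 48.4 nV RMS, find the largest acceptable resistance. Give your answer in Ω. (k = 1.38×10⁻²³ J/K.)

Johnson–Nyquist: V_n = √(4kTRB) ⇒ R = V_n² / (4kTB)
4kTB = 4 × 1.38×10⁻²³ × 391 × 8.23×10² = 1.78×10⁻¹⁷
R = (4.84×10⁻⁸)² / 1.78×10⁻¹⁷ = 1.32×10² Ω = 132 Ω

132 Ω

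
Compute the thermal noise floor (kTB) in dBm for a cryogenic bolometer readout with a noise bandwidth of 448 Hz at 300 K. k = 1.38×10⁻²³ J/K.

P_n = kTB = 1.38×10⁻²³ × 300 × 4.48×10² = 1.85×10⁻¹⁸ W
In dBm: 10 log₁₀(1.85×10⁻¹⁸ / 10⁻³) = −147.3 dBm

−147.3 dBm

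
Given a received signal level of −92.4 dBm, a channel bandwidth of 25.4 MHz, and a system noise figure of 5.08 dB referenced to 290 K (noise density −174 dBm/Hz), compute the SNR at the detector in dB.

2.5 dB

Noise floor: N = −174 + 10 log₁₀(B) + NF
10 log₁₀(2.54×10⁷) = 74.05 dB
N = −174 + 74.05 + 5.08 = −94.87 dBm
SNR = P_sig − N = −92.4 − (−94.87) = 2.47 dB → 2.5 dB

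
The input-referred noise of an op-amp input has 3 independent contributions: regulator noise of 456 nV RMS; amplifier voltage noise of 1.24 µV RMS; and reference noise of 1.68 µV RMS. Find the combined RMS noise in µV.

2.14 µV

Uncorrelated sources add in power (mean-square): V_tot = √(ΣV_i²)
V_tot = √[(4.56×10⁻⁷)² + (1.24×10⁻⁶)² + (1.68×10⁻⁶)²] = 2.14×10⁻⁶ V = 2.14 µV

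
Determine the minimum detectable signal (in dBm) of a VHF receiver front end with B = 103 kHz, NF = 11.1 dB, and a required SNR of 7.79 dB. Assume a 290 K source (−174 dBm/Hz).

Sensitivity = −174 + 10 log₁₀(B) + NF + SNR_min
= −174 + 50.13 + 11.1 + 7.79
= −104.98 dBm → −105.0 dBm

−105.0 dBm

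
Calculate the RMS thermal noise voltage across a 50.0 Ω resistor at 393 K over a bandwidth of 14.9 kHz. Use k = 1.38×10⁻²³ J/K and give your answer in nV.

V_n = √(4kTRB)
4kTRB = 4 × 1.38×10⁻²³ × 393 × 5.00×10¹ × 1.49×10⁴ = 1.62×10⁻¹⁴ V²
V_n = √(1.62×10⁻¹⁴) = 1.27×10⁻⁷ V = 127 nV

127 nV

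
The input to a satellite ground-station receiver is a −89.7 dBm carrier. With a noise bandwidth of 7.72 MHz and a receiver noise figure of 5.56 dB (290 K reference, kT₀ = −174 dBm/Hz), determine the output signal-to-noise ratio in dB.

9.9 dB

Noise floor: N = −174 + 10 log₁₀(B) + NF
10 log₁₀(7.72×10⁶) = 68.88 dB
N = −174 + 68.88 + 5.56 = −99.56 dBm
SNR = P_sig − N = −89.7 − (−99.56) = 9.86 dB → 9.9 dB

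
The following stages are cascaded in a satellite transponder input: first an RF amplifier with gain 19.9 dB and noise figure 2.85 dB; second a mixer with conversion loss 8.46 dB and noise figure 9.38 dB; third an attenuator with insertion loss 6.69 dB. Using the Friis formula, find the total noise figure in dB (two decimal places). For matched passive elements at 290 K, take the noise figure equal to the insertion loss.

3.56 dB

Convert to linear (a loss of L dB is a gain of −L dB): F_i = 10^(NF_i/10), G_i = 10^(G_i,dB/10)
  Stage 1: F_1 = 10^(2.85/10) = 1.928, G_1 = 10^(19.9/10) = 97.72
  Stage 2: F_2 = 10^(9.38/10) = 8.670, G_2 = 10^(−8.46/10) = 0.1426
  Stage 3: F_3 = 10^(6.69/10) = 4.667, G_3 = 10^(−6.69/10) = 0.2143
Friis cascade:
  F = 1.928 + (8.670 − 1)/97.72 + (4.667 − 1)/13.93 = 2.269
NF = 10 log₁₀(2.269) = 3.56 dB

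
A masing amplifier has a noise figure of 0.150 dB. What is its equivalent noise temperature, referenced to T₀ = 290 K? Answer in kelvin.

10.2 K

F = 10^(0.150/10) = 1.03514
T_e = (F − 1)·T₀ = (1.03514 − 1) × 290 = 10.2 K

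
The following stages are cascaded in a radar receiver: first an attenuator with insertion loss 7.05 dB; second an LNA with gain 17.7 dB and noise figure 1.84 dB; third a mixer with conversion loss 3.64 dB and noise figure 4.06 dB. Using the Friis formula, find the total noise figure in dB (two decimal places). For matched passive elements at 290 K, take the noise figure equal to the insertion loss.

Convert to linear (a loss of L dB is a gain of −L dB): F_i = 10^(NF_i/10), G_i = 10^(G_i,dB/10)
  Stage 1: F_1 = 10^(7.05/10) = 5.070, G_1 = 10^(−7.05/10) = 0.1972
  Stage 2: F_2 = 10^(1.84/10) = 1.528, G_2 = 10^(17.7/10) = 58.88
  Stage 3: F_3 = 10^(4.06/10) = 2.547, G_3 = 10^(−3.64/10) = 0.4325
Friis cascade:
  F = 5.070 + (1.528 − 1)/0.1972 + (2.547 − 1)/11.61 = 7.878
NF = 10 log₁₀(7.878) = 8.96 dB

8.96 dB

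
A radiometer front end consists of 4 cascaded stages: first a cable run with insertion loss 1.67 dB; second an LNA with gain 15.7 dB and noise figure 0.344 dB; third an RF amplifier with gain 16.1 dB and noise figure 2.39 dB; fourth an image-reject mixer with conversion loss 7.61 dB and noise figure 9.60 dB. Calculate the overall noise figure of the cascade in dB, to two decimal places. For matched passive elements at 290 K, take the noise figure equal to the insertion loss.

Convert to linear (a loss of L dB is a gain of −L dB): F_i = 10^(NF_i/10), G_i = 10^(G_i,dB/10)
  Stage 1: F_1 = 10^(1.67/10) = 1.469, G_1 = 10^(−1.67/10) = 0.6808
  Stage 2: F_2 = 10^(0.344/10) = 1.082, G_2 = 10^(15.7/10) = 37.15
  Stage 3: F_3 = 10^(2.39/10) = 1.734, G_3 = 10^(16.1/10) = 40.74
  Stage 4: F_4 = 10^(9.60/10) = 9.120, G_4 = 10^(−7.61/10) = 0.1734
Friis cascade:
  F = 1.469 + (1.082 − 1)/0.6808 + (1.734 − 1)/25.29 + (9.120 − 1)/1030 = 1.627
NF = 10 log₁₀(1.627) = 2.11 dB

2.11 dB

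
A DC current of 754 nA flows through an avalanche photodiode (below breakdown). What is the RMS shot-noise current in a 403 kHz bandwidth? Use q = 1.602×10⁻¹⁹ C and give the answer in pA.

I_n = √(2qI·B)
2qI·B = 2 × 1.602×10⁻¹⁹ × 7.54×10⁻⁷ × 4.03×10⁵ = 9.74×10⁻²⁰ A²
I_n = √(9.74×10⁻²⁰) = 3.12×10⁻¹⁰ A = 312 pA

312 pA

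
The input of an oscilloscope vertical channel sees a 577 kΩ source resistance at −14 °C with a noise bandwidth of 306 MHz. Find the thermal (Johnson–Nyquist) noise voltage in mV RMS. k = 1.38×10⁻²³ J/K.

T = −14 °C + 273.15 = 259.15 K
V_n = √(4kTRB)
4kTRB = 4 × 1.38×10⁻²³ × 259.15 × 5.77×10⁵ × 3.06×10⁸ = 2.53×10⁻⁶ V²
V_n = √(2.53×10⁻⁶) = 1.59×10⁻³ V = 1.59 mV

1.59 mV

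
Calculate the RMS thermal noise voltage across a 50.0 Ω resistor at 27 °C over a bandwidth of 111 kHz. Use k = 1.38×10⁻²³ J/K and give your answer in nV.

303 nV

T = 27 °C + 273.15 = 300.15 K
V_n = √(4kTRB)
4kTRB = 4 × 1.38×10⁻²³ × 300.15 × 5.00×10¹ × 1.11×10⁵ = 9.20×10⁻¹⁴ V²
V_n = √(9.20×10⁻¹⁴) = 3.03×10⁻⁷ V = 303 nV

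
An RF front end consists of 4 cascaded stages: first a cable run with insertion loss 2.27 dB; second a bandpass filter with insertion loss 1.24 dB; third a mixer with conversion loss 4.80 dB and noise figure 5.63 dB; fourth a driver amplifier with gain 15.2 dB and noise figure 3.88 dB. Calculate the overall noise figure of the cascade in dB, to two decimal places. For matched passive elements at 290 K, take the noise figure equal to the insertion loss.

Convert to linear (a loss of L dB is a gain of −L dB): F_i = 10^(NF_i/10), G_i = 10^(G_i,dB/10)
  Stage 1: F_1 = 10^(2.27/10) = 1.687, G_1 = 10^(−2.27/10) = 0.5929
  Stage 2: F_2 = 10^(1.24/10) = 1.330, G_2 = 10^(−1.24/10) = 0.7516
  Stage 3: F_3 = 10^(5.63/10) = 3.656, G_3 = 10^(−4.80/10) = 0.3311
  Stage 4: F_4 = 10^(3.88/10) = 2.443, G_4 = 10^(15.2/10) = 33.11
Friis cascade:
  F = 1.687 + (1.330 − 1)/0.5929 + (3.656 − 1)/0.4457 + (2.443 − 1)/0.1476 = 17.98
NF = 10 log₁₀(17.98) = 12.55 dB

12.55 dB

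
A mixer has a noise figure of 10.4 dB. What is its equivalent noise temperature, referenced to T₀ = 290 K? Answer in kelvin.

2890 K

F = 10^(10.4/10) = 10.9648
T_e = (F − 1)·T₀ = (10.9648 − 1) × 290 = 2890 K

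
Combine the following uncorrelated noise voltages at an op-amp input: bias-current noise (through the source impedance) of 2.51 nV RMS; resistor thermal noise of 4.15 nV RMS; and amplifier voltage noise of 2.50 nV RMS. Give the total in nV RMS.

5.46 nV

Uncorrelated sources add in power (mean-square): V_tot = √(ΣV_i²)
V_tot = √[(2.51×10⁻⁹)² + (4.15×10⁻⁹)² + (2.50×10⁻⁹)²] = 5.46×10⁻⁹ V = 5.46 nV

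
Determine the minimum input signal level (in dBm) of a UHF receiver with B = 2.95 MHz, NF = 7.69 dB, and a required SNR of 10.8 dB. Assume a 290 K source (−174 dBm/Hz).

Sensitivity = −174 + 10 log₁₀(B) + NF + SNR_min
= −174 + 64.7 + 7.69 + 10.8
= −90.81 dBm → −90.8 dBm

−90.8 dBm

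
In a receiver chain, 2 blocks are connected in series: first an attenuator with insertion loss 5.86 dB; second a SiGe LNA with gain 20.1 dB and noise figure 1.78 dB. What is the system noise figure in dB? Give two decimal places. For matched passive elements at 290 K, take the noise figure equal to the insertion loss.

Convert to linear (a loss of L dB is a gain of −L dB): F_i = 10^(NF_i/10), G_i = 10^(G_i,dB/10)
  Stage 1: F_1 = 10^(5.86/10) = 3.855, G_1 = 10^(−5.86/10) = 0.2594
  Stage 2: F_2 = 10^(1.78/10) = 1.507, G_2 = 10^(20.1/10) = 102.3
Friis cascade:
  F = 3.855 + (1.507 − 1)/0.2594 = 5.808
NF = 10 log₁₀(5.808) = 7.64 dB

7.64 dB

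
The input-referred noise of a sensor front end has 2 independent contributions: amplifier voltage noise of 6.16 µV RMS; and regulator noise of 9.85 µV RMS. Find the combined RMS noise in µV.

Uncorrelated sources add in power (mean-square): V_tot = √(ΣV_i²)
V_tot = √[(6.16×10⁻⁶)² + (9.85×10⁻⁶)²] = 1.16×10⁻⁵ V = 11.6 µV

11.6 µV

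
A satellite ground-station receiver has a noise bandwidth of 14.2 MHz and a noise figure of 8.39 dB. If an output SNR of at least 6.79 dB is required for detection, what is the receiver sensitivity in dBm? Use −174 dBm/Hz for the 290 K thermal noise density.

−87.3 dBm

Sensitivity = −174 + 10 log₁₀(B) + NF + SNR_min
= −174 + 71.52 + 8.39 + 6.79
= −87.30 dBm → −87.3 dBm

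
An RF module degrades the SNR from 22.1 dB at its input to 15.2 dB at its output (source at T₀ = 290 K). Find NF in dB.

6.9 dB

NF (dB) = SNR_in(dB) − SNR_out(dB) when the source is at T₀
NF = 22.1 − 15.2 = 6.9 dB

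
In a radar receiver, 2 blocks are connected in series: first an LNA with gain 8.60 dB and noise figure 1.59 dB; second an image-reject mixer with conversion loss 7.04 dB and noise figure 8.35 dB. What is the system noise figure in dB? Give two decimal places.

Convert to linear (a loss of L dB is a gain of −L dB): F_i = 10^(NF_i/10), G_i = 10^(G_i,dB/10)
  Stage 1: F_1 = 10^(1.59/10) = 1.442, G_1 = 10^(8.60/10) = 7.244
  Stage 2: F_2 = 10^(8.35/10) = 6.839, G_2 = 10^(−7.04/10) = 0.1977
Friis cascade:
  F = 1.442 + (6.839 − 1)/7.244 = 2.248
NF = 10 log₁₀(2.248) = 3.52 dB

3.52 dB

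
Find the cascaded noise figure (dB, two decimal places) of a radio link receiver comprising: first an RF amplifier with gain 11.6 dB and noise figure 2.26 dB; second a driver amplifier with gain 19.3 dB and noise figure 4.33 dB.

2.56 dB

Convert to linear (a loss of L dB is a gain of −L dB): F_i = 10^(NF_i/10), G_i = 10^(G_i,dB/10)
  Stage 1: F_1 = 10^(2.26/10) = 1.683, G_1 = 10^(11.6/10) = 14.45
  Stage 2: F_2 = 10^(4.33/10) = 2.710, G_2 = 10^(19.3/10) = 85.11
Friis cascade:
  F = 1.683 + (2.710 − 1)/14.45 = 1.801
NF = 10 log₁₀(1.801) = 2.56 dB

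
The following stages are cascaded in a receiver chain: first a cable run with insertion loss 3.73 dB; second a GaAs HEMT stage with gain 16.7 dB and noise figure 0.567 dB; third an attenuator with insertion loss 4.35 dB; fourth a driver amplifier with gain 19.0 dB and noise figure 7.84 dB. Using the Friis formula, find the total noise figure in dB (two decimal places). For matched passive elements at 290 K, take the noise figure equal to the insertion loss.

5.41 dB

Convert to linear (a loss of L dB is a gain of −L dB): F_i = 10^(NF_i/10), G_i = 10^(G_i,dB/10)
  Stage 1: F_1 = 10^(3.73/10) = 2.360, G_1 = 10^(−3.73/10) = 0.4236
  Stage 2: F_2 = 10^(0.567/10) = 1.139, G_2 = 10^(16.7/10) = 46.77
  Stage 3: F_3 = 10^(4.35/10) = 2.723, G_3 = 10^(−4.35/10) = 0.3673
  Stage 4: F_4 = 10^(7.84/10) = 6.081, G_4 = 10^(19.0/10) = 79.43
Friis cascade:
  F = 2.360 + (1.139 − 1)/0.4236 + (2.723 − 1)/19.82 + (6.081 − 1)/7.278 = 3.475
NF = 10 log₁₀(3.475) = 5.41 dB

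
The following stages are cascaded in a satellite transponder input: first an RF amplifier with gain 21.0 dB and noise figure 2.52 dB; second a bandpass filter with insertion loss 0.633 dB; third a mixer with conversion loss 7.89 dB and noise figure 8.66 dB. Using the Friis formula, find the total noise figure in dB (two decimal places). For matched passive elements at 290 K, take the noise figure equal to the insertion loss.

2.66 dB

Convert to linear (a loss of L dB is a gain of −L dB): F_i = 10^(NF_i/10), G_i = 10^(G_i,dB/10)
  Stage 1: F_1 = 10^(2.52/10) = 1.786, G_1 = 10^(21.0/10) = 125.9
  Stage 2: F_2 = 10^(0.633/10) = 1.157, G_2 = 10^(−0.633/10) = 0.8644
  Stage 3: F_3 = 10^(8.66/10) = 7.345, G_3 = 10^(−7.89/10) = 0.1626
Friis cascade:
  F = 1.786 + (1.157 − 1)/125.9 + (7.345 − 1)/108.8 = 1.846
NF = 10 log₁₀(1.846) = 2.66 dB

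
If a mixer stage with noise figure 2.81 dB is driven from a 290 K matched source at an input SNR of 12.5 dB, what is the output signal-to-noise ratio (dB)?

By definition F = SNR_in/SNR_out, so in dB: SNR_out = SNR_in − NF
SNR_out = 12.5 − 2.81 = 9.69 dB

9.69 dB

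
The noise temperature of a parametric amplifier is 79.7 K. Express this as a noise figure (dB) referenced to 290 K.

F = 1 + T_e/T₀ = 1 + 79.7/290 = 1.27483
NF = 10 log₁₀(1.27483) = 1.05 dB

1.05 dB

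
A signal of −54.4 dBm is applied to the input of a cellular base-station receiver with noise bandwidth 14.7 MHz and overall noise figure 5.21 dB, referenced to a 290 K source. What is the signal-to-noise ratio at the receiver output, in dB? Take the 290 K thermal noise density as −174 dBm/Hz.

42.7 dB

Noise floor: N = −174 + 10 log₁₀(B) + NF
10 log₁₀(1.47×10⁷) = 71.67 dB
N = −174 + 71.67 + 5.21 = −97.12 dBm
SNR = P_sig − N = −54.4 − (−97.12) = 42.72 dB → 42.7 dB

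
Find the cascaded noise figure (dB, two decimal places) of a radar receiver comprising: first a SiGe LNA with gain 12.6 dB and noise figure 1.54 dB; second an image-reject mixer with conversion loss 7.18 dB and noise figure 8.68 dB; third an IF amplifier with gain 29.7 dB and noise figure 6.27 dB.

4.32 dB

Convert to linear (a loss of L dB is a gain of −L dB): F_i = 10^(NF_i/10), G_i = 10^(G_i,dB/10)
  Stage 1: F_1 = 10^(1.54/10) = 1.426, G_1 = 10^(12.6/10) = 18.20
  Stage 2: F_2 = 10^(8.68/10) = 7.379, G_2 = 10^(−7.18/10) = 0.1914
  Stage 3: F_3 = 10^(6.27/10) = 4.236, G_3 = 10^(29.7/10) = 933.3
Friis cascade:
  F = 1.426 + (7.379 − 1)/18.20 + (4.236 − 1)/3.483 = 2.705
NF = 10 log₁₀(2.705) = 4.32 dB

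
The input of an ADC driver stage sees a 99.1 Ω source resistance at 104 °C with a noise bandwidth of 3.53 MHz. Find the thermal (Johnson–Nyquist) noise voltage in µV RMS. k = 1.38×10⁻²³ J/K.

2.70 µV

T = 104 °C + 273.15 = 377.15 K
V_n = √(4kTRB)
4kTRB = 4 × 1.38×10⁻²³ × 377.15 × 9.91×10¹ × 3.53×10⁶ = 7.28×10⁻¹² V²
V_n = √(7.28×10⁻¹²) = 2.70×10⁻⁶ V = 2.70 µV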